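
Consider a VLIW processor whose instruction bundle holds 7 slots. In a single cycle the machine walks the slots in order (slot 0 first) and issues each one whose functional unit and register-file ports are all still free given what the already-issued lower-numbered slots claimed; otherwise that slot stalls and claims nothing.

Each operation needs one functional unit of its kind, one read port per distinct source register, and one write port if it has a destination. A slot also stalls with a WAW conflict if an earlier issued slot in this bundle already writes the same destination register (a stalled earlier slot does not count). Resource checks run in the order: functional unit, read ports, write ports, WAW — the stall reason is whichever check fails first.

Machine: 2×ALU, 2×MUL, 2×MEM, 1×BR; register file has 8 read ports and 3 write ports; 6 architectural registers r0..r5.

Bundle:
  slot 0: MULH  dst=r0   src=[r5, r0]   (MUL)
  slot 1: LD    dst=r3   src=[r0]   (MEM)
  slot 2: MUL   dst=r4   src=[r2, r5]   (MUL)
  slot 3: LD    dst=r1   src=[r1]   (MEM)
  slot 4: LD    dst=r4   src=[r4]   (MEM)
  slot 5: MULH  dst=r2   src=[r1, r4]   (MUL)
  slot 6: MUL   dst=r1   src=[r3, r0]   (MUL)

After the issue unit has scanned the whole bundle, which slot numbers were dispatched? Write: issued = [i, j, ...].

  0. MUL→r0 ⇒ go  {2A/1Mu/2Ld/1B | 6r 2w}
  1. MEM→r3 ⇒ go  {2A/1Mu/1Ld/1B | 5r 1w}
  2. MUL→r4 ⇒ go  {2A/0Mu/1Ld/1B | 3r 0w}
  3. MEM→r1 ⇒ no(WR_PORT)  {2A/0Mu/1Ld/1B | 3r 0w}
  4. MEM→r4 ⇒ no(WR_PORT)  {2A/0Mu/1Ld/1B | 3r 0w}
  5. MUL→r2 ⇒ no(FU)  {2A/0Mu/1Ld/1B | 3r 0w}
  6. MUL→r1 ⇒ no(FU)  {2A/0Mu/1Ld/1B | 3r 0w}

issued = [0, 1, 2]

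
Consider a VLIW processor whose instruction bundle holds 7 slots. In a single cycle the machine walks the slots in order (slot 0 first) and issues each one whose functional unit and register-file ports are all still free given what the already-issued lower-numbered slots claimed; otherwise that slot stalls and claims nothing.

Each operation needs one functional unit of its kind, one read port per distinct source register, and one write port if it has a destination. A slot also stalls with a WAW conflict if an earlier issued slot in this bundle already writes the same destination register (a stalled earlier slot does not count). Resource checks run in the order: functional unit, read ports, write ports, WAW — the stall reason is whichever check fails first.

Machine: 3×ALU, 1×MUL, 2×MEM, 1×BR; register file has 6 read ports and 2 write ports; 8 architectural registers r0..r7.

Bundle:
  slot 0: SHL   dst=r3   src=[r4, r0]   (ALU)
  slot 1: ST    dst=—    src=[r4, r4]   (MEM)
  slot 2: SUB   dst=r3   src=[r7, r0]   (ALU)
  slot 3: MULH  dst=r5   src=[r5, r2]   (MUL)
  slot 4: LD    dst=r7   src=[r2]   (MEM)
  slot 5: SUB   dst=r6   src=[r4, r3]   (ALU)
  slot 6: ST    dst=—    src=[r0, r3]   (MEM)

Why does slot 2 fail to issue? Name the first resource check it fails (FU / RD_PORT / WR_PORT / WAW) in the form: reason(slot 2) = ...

reason(slot 2) = WAW

[0] ALU needs rd=2 wr=1: ok; after: ALU=2 MUL=1 MEM=2 BR=1, R=4, W=1
[1] MEM needs rd=1 wr=0: ok; after: ALU=2 MUL=1 MEM=1 BR=1, R=3, W=1
[2] ALU needs rd=2 wr=1: WAW; after: ALU=2 MUL=1 MEM=1 BR=1, R=3, W=1
[3] MUL needs rd=2 wr=1: ok; after: ALU=2 MUL=0 MEM=1 BR=1, R=1, W=0
[4] MEM needs rd=1 wr=1: WR_PORT; after: ALU=2 MUL=0 MEM=1 BR=1, R=1, W=0
[5] ALU needs rd=2 wr=1: RD_PORT; after: ALU=2 MUL=0 MEM=1 BR=1, R=1, W=0
[6] MEM needs rd=2 wr=0: RD_PORT; after: ALU=2 MUL=0 MEM=1 BR=1, R=1, W=0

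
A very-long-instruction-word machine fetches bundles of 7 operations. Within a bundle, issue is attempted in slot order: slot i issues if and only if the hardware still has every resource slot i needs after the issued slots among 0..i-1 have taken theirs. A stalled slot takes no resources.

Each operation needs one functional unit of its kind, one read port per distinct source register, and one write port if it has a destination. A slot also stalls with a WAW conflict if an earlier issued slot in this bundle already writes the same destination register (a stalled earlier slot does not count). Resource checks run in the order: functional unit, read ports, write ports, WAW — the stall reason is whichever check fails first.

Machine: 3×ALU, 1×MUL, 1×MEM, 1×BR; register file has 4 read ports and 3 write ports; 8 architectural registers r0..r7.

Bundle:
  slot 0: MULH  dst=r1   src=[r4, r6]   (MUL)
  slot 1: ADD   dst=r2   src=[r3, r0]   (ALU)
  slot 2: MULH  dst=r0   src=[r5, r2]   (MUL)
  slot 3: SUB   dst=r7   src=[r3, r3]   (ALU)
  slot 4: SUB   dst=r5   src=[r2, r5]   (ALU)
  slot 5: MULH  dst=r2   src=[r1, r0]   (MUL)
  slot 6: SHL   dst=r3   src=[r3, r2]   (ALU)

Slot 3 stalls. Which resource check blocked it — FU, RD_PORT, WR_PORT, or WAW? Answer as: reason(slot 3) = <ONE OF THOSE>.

slot 0 (MUL): ISSUE — free A3,Mu0,Ld1,B1 rp2 wp2
slot 1 (ALU): ISSUE — free A2,Mu0,Ld1,B1 rp0 wp1
slot 2 (MUL): stall FU — free A2,Mu0,Ld1,B1 rp0 wp1
slot 3 (ALU): stall RD_PORT — free A2,Mu0,Ld1,B1 rp0 wp1
slot 4 (ALU): stall RD_PORT — free A2,Mu0,Ld1,B1 rp0 wp1
slot 5 (MUL): stall FU — free A2,Mu0,Ld1,B1 rp0 wp1
slot 6 (ALU): stall RD_PORT — free A2,Mu0,Ld1,B1 rp0 wp1

reason(slot 3) = RD_PORT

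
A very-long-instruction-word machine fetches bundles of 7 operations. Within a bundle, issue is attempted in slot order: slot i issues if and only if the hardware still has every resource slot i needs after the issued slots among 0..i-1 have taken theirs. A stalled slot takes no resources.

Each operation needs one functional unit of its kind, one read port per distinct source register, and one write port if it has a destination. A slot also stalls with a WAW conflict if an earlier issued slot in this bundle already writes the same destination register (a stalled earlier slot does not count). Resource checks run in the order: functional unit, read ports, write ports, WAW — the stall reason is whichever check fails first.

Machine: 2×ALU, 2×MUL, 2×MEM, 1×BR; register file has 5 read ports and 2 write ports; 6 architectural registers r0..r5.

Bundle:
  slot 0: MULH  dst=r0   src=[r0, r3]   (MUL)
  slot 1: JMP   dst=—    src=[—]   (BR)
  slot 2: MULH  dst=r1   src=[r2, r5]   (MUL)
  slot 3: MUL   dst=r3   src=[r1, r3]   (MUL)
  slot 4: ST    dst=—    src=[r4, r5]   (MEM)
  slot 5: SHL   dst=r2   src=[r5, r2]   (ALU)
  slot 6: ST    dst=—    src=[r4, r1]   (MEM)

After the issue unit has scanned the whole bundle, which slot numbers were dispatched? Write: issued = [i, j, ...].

issued = [0, 1, 2]

  0. MUL→r0 ⇒ go  {2A/1Mu/2Ld/1B | 3r 1w}
  1. BR ⇒ go  {2A/1Mu/2Ld/0B | 3r 1w}
  2. MUL→r1 ⇒ go  {2A/0Mu/2Ld/0B | 1r 0w}
  3. MUL→r3 ⇒ no(FU)  {2A/0Mu/2Ld/0B | 1r 0w}
  4. MEM ⇒ no(RD_PORT)  {2A/0Mu/2Ld/0B | 1r 0w}
  5. ALU→r2 ⇒ no(RD_PORT)  {2A/0Mu/2Ld/0B | 1r 0w}
  6. MEM ⇒ no(RD_PORT)  {2A/0Mu/2Ld/0B | 1r 0w}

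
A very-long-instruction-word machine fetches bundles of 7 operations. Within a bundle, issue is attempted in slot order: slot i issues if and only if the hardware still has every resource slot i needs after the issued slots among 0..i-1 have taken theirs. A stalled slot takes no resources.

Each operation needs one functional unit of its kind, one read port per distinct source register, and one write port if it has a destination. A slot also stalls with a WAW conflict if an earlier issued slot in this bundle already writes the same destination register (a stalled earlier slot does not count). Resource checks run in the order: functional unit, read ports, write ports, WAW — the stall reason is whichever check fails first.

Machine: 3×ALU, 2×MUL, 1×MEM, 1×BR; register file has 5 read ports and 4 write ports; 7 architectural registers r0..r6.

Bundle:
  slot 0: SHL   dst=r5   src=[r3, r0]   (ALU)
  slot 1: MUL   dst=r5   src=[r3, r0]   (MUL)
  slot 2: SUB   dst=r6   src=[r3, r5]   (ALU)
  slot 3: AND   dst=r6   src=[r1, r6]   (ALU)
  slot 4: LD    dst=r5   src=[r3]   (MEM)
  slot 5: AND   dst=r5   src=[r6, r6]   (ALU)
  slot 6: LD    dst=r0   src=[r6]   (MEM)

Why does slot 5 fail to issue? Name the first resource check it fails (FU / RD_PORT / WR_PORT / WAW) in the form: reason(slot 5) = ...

[0] ALU needs rd=2 wr=1: ok; after: ALU=2 MUL=2 MEM=1 BR=1, R=3, W=3
[1] MUL needs rd=2 wr=1: WAW; after: ALU=2 MUL=2 MEM=1 BR=1, R=3, W=3
[2] ALU needs rd=2 wr=1: ok; after: ALU=1 MUL=2 MEM=1 BR=1, R=1, W=2
[3] ALU needs rd=2 wr=1: RD_PORT; after: ALU=1 MUL=2 MEM=1 BR=1, R=1, W=2
[4] MEM needs rd=1 wr=1: WAW; after: ALU=1 MUL=2 MEM=1 BR=1, R=1, W=2
[5] ALU needs rd=1 wr=1: WAW; after: ALU=1 MUL=2 MEM=1 BR=1, R=1, W=2
[6] MEM needs rd=1 wr=1: ok; after: ALU=1 MUL=2 MEM=0 BR=1, R=0, W=1

reason(slot 5) = WAW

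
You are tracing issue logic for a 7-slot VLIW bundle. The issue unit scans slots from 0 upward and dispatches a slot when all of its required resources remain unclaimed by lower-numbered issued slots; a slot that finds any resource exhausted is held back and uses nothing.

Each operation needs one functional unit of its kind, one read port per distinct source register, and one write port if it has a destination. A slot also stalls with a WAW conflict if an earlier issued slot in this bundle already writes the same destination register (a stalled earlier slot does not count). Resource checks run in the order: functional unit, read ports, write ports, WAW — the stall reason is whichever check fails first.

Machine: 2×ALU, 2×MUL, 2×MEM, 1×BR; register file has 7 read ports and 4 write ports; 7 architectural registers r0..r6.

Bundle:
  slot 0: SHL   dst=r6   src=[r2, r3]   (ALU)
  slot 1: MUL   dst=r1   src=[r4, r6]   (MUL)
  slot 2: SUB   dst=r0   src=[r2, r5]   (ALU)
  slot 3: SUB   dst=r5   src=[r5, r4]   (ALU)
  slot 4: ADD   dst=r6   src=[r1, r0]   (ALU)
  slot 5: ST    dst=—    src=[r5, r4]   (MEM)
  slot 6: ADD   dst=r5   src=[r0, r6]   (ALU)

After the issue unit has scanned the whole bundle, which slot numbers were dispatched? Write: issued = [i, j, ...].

issued = [0, 1, 2]

(0) want 1×ALU +2rd +1wr — yes → AL1|MU2|ME2|BR1|rd5|wr3
(1) want 1×MUL +2rd +1wr — yes → AL1|MU1|ME2|BR1|rd3|wr2
(2) want 1×ALU +2rd +1wr — yes → AL0|MU1|ME2|BR1|rd1|wr1
(3) want 1×ALU +2rd +1wr — FU → AL0|MU1|ME2|BR1|rd1|wr1
(4) want 1×ALU +2rd +1wr — FU → AL0|MU1|ME2|BR1|rd1|wr1
(5) want 1×MEM +2rd +0wr — RD_PORT → AL0|MU1|ME2|BR1|rd1|wr1
(6) want 1×ALU +2rd +1wr — FU → AL0|MU1|ME2|BR1|rd1|wr1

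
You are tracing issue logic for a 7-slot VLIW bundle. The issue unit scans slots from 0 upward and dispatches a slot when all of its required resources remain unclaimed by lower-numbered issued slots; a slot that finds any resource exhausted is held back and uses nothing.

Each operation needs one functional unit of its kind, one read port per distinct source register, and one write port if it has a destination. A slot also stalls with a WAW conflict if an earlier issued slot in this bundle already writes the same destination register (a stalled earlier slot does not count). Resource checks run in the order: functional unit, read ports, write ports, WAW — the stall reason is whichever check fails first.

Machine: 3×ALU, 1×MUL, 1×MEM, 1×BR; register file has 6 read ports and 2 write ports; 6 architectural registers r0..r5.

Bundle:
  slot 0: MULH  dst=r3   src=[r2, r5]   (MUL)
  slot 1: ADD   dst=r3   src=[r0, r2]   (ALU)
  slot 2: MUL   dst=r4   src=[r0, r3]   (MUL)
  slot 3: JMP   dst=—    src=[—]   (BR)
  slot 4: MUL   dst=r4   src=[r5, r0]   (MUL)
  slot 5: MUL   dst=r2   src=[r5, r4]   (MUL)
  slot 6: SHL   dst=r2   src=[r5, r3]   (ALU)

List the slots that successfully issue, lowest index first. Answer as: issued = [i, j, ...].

issued = [0, 3, 6]

(0) want 1×MUL +2rd +1wr — yes → AL3|MU0|ME1|BR1|rd4|wr1
(1) want 1×ALU +2rd +1wr — WAW → AL3|MU0|ME1|BR1|rd4|wr1
(2) want 1×MUL +2rd +1wr — FU → AL3|MU0|ME1|BR1|rd4|wr1
(3) want 1×BR +0rd +0wr — yes → AL3|MU0|ME1|BR0|rd4|wr1
(4) want 1×MUL +2rd +1wr — FU → AL3|MU0|ME1|BR0|rd4|wr1
(5) want 1×MUL +2rd +1wr — FU → AL3|MU0|ME1|BR0|rd4|wr1
(6) want 1×ALU +2rd +1wr — yes → AL2|MU0|ME1|BR0|rd2|wr0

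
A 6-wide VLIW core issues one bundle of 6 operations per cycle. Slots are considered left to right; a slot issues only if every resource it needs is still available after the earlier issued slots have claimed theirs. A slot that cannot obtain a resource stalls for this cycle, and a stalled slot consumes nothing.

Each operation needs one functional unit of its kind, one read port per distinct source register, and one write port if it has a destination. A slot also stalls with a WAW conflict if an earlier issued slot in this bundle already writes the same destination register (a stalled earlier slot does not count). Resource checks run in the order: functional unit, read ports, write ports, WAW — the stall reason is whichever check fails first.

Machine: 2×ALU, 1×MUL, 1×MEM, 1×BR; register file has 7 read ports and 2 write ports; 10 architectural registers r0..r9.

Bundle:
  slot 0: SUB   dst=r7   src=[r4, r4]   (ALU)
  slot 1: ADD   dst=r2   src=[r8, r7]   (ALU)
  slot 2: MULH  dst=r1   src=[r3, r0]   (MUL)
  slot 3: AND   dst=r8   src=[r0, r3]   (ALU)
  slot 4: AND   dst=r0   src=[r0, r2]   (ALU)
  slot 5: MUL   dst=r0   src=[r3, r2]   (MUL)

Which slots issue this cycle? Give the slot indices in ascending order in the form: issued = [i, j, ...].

(0) want 1×ALU +1rd +1wr — yes → AL1|MU1|ME1|BR1|rd6|wr1
(1) want 1×ALU +2rd +1wr — yes → AL0|MU1|ME1|BR1|rd4|wr0
(2) want 1×MUL +2rd +1wr — WR_PORT → AL0|MU1|ME1|BR1|rd4|wr0
(3) want 1×ALU +2rd +1wr — FU → AL0|MU1|ME1|BR1|rd4|wr0
(4) want 1×ALU +2rd +1wr — FU → AL0|MU1|ME1|BR1|rd4|wr0
(5) want 1×MUL +2rd +1wr — WR_PORT → AL0|MU1|ME1|BR1|rd4|wr0

issued = [0, 1]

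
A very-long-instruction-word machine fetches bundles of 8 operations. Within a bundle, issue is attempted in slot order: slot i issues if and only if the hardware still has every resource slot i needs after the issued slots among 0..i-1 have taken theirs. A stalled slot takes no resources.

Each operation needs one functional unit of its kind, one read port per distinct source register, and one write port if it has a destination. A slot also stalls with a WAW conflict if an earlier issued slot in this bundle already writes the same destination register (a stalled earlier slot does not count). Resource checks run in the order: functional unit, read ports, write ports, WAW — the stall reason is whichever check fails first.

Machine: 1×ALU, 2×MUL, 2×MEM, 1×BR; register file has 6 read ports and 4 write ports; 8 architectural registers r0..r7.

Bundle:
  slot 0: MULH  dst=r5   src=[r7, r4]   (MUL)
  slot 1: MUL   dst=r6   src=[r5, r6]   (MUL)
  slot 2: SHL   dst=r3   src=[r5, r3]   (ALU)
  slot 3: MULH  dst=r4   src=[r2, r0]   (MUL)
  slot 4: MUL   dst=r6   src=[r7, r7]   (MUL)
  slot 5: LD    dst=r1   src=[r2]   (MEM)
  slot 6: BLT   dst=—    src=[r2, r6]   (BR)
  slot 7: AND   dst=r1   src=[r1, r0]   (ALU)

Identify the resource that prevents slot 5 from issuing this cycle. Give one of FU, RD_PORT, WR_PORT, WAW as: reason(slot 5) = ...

  0. MUL→r5 ⇒ go  {1A/1Mu/2Ld/1B | 4r 3w}
  1. MUL→r6 ⇒ go  {1A/0Mu/2Ld/1B | 2r 2w}
  2. ALU→r3 ⇒ go  {0A/0Mu/2Ld/1B | 0r 1w}
  3. MUL→r4 ⇒ no(FU)  {0A/0Mu/2Ld/1B | 0r 1w}
  4. MUL→r6 ⇒ no(FU)  {0A/0Mu/2Ld/1B | 0r 1w}
  5. MEM→r1 ⇒ no(RD_PORT)  {0A/0Mu/2Ld/1B | 0r 1w}
  6. BR ⇒ no(RD_PORT)  {0A/0Mu/2Ld/1B | 0r 1w}
  7. ALU→r1 ⇒ no(FU)  {0A/0Mu/2Ld/1B | 0r 1w}

reason(slot 5) = RD_PORT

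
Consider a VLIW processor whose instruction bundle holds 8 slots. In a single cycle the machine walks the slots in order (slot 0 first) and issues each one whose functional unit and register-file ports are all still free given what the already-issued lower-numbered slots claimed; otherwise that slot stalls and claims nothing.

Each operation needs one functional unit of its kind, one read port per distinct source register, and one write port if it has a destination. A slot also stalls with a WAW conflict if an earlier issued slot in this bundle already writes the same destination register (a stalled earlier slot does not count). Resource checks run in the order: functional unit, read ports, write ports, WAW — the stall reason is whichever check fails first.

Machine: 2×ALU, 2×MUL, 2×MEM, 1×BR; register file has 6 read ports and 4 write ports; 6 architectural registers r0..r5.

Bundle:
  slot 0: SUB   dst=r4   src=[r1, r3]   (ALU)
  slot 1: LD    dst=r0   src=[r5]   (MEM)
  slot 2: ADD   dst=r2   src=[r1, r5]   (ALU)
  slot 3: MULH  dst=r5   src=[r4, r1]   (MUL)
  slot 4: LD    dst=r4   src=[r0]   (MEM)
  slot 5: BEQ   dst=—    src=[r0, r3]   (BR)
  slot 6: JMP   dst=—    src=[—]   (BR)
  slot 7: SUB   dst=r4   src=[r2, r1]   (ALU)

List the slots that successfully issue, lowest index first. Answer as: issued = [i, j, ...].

(0) want 1×ALU +2rd +1wr — yes → AL1|MU2|ME2|BR1|rd4|wr3
(1) want 1×MEM +1rd +1wr — yes → AL1|MU2|ME1|BR1|rd3|wr2
(2) want 1×ALU +2rd +1wr — yes → AL0|MU2|ME1|BR1|rd1|wr1
(3) want 1×MUL +2rd +1wr — RD_PORT → AL0|MU2|ME1|BR1|rd1|wr1
(4) want 1×MEM +1rd +1wr — WAW → AL0|MU2|ME1|BR1|rd1|wr1
(5) want 1×BR +2rd +0wr — RD_PORT → AL0|MU2|ME1|BR1|rd1|wr1
(6) want 1×BR +0rd +0wr — yes → AL0|MU2|ME1|BR0|rd1|wr1
(7) want 1×ALU +2rd +1wr — FU → AL0|MU2|ME1|BR0|rd1|wr1

issued = [0, 1, 2, 6]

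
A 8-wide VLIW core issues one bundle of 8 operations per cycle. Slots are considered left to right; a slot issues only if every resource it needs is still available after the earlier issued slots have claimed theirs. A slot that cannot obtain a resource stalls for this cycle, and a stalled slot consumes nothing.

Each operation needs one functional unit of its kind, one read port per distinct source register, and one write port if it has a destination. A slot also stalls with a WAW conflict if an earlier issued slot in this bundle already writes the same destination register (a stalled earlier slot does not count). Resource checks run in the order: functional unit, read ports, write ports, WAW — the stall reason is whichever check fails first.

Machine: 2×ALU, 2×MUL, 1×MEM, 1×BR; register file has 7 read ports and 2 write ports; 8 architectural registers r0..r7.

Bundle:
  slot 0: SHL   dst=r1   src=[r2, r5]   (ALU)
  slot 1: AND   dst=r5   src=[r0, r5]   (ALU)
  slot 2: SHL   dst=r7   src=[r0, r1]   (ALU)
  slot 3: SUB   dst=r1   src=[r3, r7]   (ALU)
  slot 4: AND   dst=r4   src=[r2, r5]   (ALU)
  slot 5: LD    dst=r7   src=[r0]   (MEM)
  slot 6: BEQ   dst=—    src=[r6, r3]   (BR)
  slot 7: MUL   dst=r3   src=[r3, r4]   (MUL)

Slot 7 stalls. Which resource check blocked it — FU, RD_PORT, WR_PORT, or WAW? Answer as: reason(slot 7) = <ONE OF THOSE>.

reason(slot 7) = RD_PORT

  0. ALU→r1 ⇒ go  {1A/2Mu/1Ld/1B | 5r 1w}
  1. ALU→r5 ⇒ go  {0A/2Mu/1Ld/1B | 3r 0w}
  2. ALU→r7 ⇒ no(FU)  {0A/2Mu/1Ld/1B | 3r 0w}
  3. ALU→r1 ⇒ no(FU)  {0A/2Mu/1Ld/1B | 3r 0w}
  4. ALU→r4 ⇒ no(FU)  {0A/2Mu/1Ld/1B | 3r 0w}
  5. MEM→r7 ⇒ no(WR_PORT)  {0A/2Mu/1Ld/1B | 3r 0w}
  6. BR ⇒ go  {0A/2Mu/1Ld/0B | 1r 0w}
  7. MUL→r3 ⇒ no(RD_PORT)  {0A/2Mu/1Ld/0B | 1r 0w}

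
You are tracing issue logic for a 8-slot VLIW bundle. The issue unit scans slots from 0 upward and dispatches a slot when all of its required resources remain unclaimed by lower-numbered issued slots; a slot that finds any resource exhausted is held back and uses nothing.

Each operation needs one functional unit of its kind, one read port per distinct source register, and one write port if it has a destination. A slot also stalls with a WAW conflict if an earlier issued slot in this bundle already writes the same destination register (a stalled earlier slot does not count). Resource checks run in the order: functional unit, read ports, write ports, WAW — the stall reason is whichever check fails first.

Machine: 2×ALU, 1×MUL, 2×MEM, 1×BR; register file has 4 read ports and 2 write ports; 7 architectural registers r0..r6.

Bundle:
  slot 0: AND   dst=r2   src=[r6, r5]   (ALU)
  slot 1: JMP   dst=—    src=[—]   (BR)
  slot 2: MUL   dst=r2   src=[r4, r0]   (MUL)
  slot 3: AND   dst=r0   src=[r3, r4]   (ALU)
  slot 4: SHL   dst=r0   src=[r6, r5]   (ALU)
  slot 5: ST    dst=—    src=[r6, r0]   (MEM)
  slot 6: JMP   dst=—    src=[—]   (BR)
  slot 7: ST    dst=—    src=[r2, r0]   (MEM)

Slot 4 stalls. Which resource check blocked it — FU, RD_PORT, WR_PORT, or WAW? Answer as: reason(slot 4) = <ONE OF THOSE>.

reason(slot 4) = FU

  0. ALU→r2 ⇒ go  {1A/1Mu/2Ld/1B | 2r 1w}
  1. BR ⇒ go  {1A/1Mu/2Ld/0B | 2r 1w}
  2. MUL→r2 ⇒ no(WAW)  {1A/1Mu/2Ld/0B | 2r 1w}
  3. ALU→r0 ⇒ go  {0A/1Mu/2Ld/0B | 0r 0w}
  4. ALU→r0 ⇒ no(FU)  {0A/1Mu/2Ld/0B | 0r 0w}
  5. MEM ⇒ no(RD_PORT)  {0A/1Mu/2Ld/0B | 0r 0w}
  6. BR ⇒ no(FU)  {0A/1Mu/2Ld/0B | 0r 0w}
  7. MEM ⇒ no(RD_PORT)  {0A/1Mu/2Ld/0B | 0r 0w}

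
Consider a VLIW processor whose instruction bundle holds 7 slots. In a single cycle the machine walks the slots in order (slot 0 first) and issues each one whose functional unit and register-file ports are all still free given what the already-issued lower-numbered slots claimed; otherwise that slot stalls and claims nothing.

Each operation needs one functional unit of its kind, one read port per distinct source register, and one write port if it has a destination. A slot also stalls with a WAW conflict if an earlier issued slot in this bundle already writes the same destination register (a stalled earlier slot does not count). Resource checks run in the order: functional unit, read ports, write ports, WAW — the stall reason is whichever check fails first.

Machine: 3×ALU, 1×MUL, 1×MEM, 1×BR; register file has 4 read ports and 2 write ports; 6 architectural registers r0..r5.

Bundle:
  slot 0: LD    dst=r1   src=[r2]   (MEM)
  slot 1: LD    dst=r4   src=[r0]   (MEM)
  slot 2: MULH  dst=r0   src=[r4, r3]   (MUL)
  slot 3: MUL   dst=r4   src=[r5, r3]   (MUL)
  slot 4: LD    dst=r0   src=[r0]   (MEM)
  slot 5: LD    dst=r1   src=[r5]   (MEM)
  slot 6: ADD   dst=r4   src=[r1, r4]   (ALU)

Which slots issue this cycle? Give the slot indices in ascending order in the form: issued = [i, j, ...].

issued = [0, 2]

slot 0 (MEM): ISSUE — free A3,Mu1,Ld0,B1 rp3 wp1
slot 1 (MEM): stall FU — free A3,Mu1,Ld0,B1 rp3 wp1
slot 2 (MUL): ISSUE — free A3,Mu0,Ld0,B1 rp1 wp0
slot 3 (MUL): stall FU — free A3,Mu0,Ld0,B1 rp1 wp0
slot 4 (MEM): stall FU — free A3,Mu0,Ld0,B1 rp1 wp0
slot 5 (MEM): stall FU — free A3,Mu0,Ld0,B1 rp1 wp0
slot 6 (ALU): stall RD_PORT — free A3,Mu0,Ld0,B1 rp1 wp0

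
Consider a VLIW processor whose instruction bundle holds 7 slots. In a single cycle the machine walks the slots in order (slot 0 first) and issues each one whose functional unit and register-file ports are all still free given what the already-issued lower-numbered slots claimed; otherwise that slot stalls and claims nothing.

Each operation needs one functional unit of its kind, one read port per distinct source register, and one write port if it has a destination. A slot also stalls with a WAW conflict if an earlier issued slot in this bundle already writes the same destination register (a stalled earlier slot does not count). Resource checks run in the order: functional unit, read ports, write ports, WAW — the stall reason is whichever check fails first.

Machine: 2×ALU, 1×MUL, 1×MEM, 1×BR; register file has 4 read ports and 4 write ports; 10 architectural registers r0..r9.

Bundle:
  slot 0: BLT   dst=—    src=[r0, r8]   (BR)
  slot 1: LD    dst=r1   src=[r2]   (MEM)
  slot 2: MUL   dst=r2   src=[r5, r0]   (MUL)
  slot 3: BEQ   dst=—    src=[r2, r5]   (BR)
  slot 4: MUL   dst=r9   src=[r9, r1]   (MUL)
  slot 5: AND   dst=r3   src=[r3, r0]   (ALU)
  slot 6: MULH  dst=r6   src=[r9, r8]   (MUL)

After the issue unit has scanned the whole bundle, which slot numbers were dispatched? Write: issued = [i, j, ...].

issued = [0, 1]

slot 0 (BR): ISSUE — free A2,Mu1,Ld1,B0 rp2 wp4
slot 1 (MEM): ISSUE — free A2,Mu1,Ld0,B0 rp1 wp3
slot 2 (MUL): stall RD_PORT — free A2,Mu1,Ld0,B0 rp1 wp3
slot 3 (BR): stall FU — free A2,Mu1,Ld0,B0 rp1 wp3
slot 4 (MUL): stall RD_PORT — free A2,Mu1,Ld0,B0 rp1 wp3
slot 5 (ALU): stall RD_PORT — free A2,Mu1,Ld0,B0 rp1 wp3
slot 6 (MUL): stall RD_PORT — free A2,Mu1,Ld0,B0 rp1 wp3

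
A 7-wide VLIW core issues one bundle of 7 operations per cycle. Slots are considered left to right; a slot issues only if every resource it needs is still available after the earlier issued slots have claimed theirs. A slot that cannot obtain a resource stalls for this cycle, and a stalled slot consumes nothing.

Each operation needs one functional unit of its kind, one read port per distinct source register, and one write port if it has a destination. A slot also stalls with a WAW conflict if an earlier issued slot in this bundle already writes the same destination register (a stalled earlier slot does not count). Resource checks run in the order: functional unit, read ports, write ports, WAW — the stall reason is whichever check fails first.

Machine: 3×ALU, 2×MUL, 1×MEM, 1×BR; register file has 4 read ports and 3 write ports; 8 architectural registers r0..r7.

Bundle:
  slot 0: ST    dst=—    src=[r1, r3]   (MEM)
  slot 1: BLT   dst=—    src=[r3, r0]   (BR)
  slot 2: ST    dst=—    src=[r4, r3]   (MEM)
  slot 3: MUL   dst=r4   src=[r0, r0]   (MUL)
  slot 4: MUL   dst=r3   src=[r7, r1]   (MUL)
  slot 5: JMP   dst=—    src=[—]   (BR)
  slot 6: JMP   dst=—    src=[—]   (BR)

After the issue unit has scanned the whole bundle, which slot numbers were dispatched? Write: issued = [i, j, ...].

issued = [0, 1]

#0 MEM src=r1,r3 dispatched  <A:3 Mu:2 Ld:0 B:1 rd:2 wr:3>
#1 BR src=r3,r0 dispatched  <A:3 Mu:2 Ld:0 B:0 rd:0 wr:3>
#2 MEM src=r4,r3 held:FU  <A:3 Mu:2 Ld:0 B:0 rd:0 wr:3>
#3 MUL src=r0,r0 held:RD_PORT  <A:3 Mu:2 Ld:0 B:0 rd:0 wr:3>
#4 MUL src=r7,r1 held:RD_PORT  <A:3 Mu:2 Ld:0 B:0 rd:0 wr:3>
#5 BR src=- held:FU  <A:3 Mu:2 Ld:0 B:0 rd:0 wr:3>
#6 BR src=- held:FU  <A:3 Mu:2 Ld:0 B:0 rd:0 wr:3>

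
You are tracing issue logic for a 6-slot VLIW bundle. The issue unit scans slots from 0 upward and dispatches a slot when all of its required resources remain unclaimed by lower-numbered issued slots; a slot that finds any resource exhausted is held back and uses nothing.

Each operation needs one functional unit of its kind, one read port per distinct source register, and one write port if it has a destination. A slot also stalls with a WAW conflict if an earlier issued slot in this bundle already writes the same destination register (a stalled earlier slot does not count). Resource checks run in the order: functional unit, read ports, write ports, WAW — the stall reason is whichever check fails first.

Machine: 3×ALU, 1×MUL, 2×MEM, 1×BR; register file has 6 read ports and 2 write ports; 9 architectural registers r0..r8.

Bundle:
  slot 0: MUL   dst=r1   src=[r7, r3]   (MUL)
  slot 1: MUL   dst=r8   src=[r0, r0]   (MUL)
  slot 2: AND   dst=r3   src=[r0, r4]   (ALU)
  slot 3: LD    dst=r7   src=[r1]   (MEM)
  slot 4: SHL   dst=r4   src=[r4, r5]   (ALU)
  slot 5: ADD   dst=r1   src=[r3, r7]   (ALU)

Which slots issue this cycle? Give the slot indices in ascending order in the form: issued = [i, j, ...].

[0] MUL needs rd=2 wr=1: ok; after: ALU=3 MUL=0 MEM=2 BR=1, R=4, W=1
[1] MUL needs rd=1 wr=1: FU; after: ALU=3 MUL=0 MEM=2 BR=1, R=4, W=1
[2] ALU needs rd=2 wr=1: ok; after: ALU=2 MUL=0 MEM=2 BR=1, R=2, W=0
[3] MEM needs rd=1 wr=1: WR_PORT; after: ALU=2 MUL=0 MEM=2 BR=1, R=2, W=0
[4] ALU needs rd=2 wr=1: WR_PORT; after: ALU=2 MUL=0 MEM=2 BR=1, R=2, W=0
[5] ALU needs rd=2 wr=1: WR_PORT; after: ALU=2 MUL=0 MEM=2 BR=1, R=2, W=0

issued = [0, 2]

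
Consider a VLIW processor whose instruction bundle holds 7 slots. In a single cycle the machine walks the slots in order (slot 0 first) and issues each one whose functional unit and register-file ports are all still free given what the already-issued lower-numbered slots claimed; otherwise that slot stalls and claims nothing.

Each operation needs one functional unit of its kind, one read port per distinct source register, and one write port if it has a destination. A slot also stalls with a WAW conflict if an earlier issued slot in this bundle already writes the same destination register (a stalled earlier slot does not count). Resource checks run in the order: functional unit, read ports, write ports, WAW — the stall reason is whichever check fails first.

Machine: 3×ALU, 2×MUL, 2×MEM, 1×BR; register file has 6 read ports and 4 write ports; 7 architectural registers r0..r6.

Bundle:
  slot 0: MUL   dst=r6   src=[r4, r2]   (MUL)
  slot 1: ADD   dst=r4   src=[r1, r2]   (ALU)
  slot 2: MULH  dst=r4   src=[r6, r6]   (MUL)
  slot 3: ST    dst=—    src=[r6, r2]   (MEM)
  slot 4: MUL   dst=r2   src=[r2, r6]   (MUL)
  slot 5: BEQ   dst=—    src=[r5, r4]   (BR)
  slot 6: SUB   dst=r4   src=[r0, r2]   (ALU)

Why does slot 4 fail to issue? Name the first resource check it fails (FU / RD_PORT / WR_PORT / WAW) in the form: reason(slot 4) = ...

  0. MUL→r6 ⇒ go  {3A/1Mu/2Ld/1B | 4r 3w}
  1. ALU→r4 ⇒ go  {2A/1Mu/2Ld/1B | 2r 2w}
  2. MUL→r4 ⇒ no(WAW)  {2A/1Mu/2Ld/1B | 2r 2w}
  3. MEM ⇒ go  {2A/1Mu/1Ld/1B | 0r 2w}
  4. MUL→r2 ⇒ no(RD_PORT)  {2A/1Mu/1Ld/1B | 0r 2w}
  5. BR ⇒ no(RD_PORT)  {2A/1Mu/1Ld/1B | 0r 2w}
  6. ALU→r4 ⇒ no(RD_PORT)  {2A/1Mu/1Ld/1B | 0r 2w}

reason(slot 4) = RD_PORT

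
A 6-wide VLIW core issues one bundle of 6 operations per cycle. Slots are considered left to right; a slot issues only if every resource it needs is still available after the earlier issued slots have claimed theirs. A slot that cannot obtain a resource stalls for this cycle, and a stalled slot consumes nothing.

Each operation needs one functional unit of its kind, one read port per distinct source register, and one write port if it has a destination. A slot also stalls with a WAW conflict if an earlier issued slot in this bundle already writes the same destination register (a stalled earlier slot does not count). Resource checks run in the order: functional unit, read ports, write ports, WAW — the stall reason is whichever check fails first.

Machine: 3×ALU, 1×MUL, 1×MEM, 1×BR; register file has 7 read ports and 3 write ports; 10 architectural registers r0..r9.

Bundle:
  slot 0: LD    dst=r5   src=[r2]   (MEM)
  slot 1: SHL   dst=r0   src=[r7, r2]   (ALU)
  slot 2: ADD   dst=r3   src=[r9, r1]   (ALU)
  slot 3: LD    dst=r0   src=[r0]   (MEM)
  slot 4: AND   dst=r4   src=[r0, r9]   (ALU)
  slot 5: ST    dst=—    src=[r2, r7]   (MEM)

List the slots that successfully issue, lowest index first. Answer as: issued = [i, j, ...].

issued = [0, 1, 2]

  0. MEM→r5 ⇒ go  {3A/1Mu/0Ld/1B | 6r 2w}
  1. ALU→r0 ⇒ go  {2A/1Mu/0Ld/1B | 4r 1w}
  2. ALU→r3 ⇒ go  {1A/1Mu/0Ld/1B | 2r 0w}
  3. MEM→r0 ⇒ no(FU)  {1A/1Mu/0Ld/1B | 2r 0w}
  4. ALU→r4 ⇒ no(WR_PORT)  {1A/1Mu/0Ld/1B | 2r 0w}
  5. MEM ⇒ no(FU)  {1A/1Mu/0Ld/1B | 2r 0w}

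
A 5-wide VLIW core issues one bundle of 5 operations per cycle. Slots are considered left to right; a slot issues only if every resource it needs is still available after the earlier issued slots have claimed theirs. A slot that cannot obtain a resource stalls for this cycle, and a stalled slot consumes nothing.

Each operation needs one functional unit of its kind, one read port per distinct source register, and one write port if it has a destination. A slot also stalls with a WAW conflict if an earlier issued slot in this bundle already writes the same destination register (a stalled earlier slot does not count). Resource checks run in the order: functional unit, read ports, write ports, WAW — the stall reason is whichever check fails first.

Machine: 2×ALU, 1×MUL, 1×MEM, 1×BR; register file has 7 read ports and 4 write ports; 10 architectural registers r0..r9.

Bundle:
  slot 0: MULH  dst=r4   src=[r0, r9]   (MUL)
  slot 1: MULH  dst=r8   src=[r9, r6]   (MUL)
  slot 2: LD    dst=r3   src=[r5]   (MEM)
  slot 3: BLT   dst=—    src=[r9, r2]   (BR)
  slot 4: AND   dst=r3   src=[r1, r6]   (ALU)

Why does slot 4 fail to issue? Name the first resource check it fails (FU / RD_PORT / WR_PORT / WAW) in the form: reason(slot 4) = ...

reason(slot 4) = WAW

(0) want 1×MUL +2rd +1wr — yes → AL2|MU0|ME1|BR1|rd5|wr3
(1) want 1×MUL +2rd +1wr — FU → AL2|MU0|ME1|BR1|rd5|wr3
(2) want 1×MEM +1rd +1wr — yes → AL2|MU0|ME0|BR1|rd4|wr2
(3) want 1×BR +2rd +0wr — yes → AL2|MU0|ME0|BR0|rd2|wr2
(4) want 1×ALU +2rd +1wr — WAW → AL2|MU0|ME0|BR0|rd2|wr2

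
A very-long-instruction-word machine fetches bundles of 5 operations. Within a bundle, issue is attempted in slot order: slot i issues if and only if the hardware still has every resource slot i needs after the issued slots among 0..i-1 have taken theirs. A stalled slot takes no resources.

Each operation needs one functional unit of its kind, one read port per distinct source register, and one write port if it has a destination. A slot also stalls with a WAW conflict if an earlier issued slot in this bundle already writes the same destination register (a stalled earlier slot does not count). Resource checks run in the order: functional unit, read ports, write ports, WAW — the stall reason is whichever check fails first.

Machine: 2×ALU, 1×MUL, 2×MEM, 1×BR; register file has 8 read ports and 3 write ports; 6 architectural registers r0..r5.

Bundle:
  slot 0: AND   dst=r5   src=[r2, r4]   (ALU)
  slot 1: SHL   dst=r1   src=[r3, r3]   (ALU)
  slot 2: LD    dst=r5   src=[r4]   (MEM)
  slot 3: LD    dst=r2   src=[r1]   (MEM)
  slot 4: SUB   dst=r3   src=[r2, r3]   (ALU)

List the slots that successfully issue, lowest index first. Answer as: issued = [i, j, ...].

issued = [0, 1, 3]

#0 ALU src=r2,r4 dispatched  <A:1 Mu:1 Ld:2 B:1 rd:6 wr:2>
#1 ALU src=r3,r3 dispatched  <A:0 Mu:1 Ld:2 B:1 rd:5 wr:1>
#2 MEM src=r4 held:WAW  <A:0 Mu:1 Ld:2 B:1 rd:5 wr:1>
#3 MEM src=r1 dispatched  <A:0 Mu:1 Ld:1 B:1 rd:4 wr:0>
#4 ALU src=r2,r3 held:FU  <A:0 Mu:1 Ld:1 B:1 rd:4 wr:0>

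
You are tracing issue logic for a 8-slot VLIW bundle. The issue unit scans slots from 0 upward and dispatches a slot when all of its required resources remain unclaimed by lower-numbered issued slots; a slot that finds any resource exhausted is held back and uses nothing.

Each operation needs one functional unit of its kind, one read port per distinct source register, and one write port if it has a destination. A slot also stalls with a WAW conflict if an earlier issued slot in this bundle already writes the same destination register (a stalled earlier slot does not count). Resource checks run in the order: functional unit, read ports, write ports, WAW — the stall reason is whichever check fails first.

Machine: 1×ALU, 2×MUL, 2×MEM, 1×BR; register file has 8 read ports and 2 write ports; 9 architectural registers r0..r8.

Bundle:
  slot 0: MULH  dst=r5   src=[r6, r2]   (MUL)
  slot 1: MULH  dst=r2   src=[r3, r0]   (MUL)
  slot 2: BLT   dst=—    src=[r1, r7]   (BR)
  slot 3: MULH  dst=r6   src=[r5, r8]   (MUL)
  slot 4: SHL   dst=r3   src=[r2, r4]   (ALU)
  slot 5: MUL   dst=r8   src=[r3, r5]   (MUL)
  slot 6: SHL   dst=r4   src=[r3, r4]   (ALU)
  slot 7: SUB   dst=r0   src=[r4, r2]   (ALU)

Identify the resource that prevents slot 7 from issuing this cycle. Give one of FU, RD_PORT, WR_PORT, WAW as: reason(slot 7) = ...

(0) want 1×MUL +2rd +1wr — yes → AL1|MU1|ME2|BR1|rd6|wr1
(1) want 1×MUL +2rd +1wr — yes → AL1|MU0|ME2|BR1|rd4|wr0
(2) want 1×BR +2rd +0wr — yes → AL1|MU0|ME2|BR0|rd2|wr0
(3) want 1×MUL +2rd +1wr — FU → AL1|MU0|ME2|BR0|rd2|wr0
(4) want 1×ALU +2rd +1wr — WR_PORT → AL1|MU0|ME2|BR0|rd2|wr0
(5) want 1×MUL +2rd +1wr — FU → AL1|MU0|ME2|BR0|rd2|wr0
(6) want 1×ALU +2rd +1wr — WR_PORT → AL1|MU0|ME2|BR0|rd2|wr0
(7) want 1×ALU +2rd +1wr — WR_PORT → AL1|MU0|ME2|BR0|rd2|wr0

reason(slot 7) = WR_PORT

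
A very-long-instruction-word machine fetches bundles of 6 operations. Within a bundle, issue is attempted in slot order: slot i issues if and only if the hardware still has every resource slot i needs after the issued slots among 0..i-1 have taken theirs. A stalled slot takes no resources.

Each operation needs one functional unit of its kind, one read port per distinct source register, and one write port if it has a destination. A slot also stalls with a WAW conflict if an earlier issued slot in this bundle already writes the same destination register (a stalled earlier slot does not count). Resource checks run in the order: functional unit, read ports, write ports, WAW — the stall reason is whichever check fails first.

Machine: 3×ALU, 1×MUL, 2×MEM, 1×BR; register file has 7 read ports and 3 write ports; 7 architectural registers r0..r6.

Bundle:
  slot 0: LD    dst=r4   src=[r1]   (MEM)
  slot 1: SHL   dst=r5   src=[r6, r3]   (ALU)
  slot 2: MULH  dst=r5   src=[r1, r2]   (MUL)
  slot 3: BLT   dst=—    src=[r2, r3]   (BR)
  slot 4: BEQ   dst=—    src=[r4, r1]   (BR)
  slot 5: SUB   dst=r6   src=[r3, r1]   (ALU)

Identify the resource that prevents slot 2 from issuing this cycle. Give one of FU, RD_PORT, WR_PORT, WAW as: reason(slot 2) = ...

reason(slot 2) = WAW

  0. MEM→r4 ⇒ go  {3A/1Mu/1Ld/1B | 6r 2w}
  1. ALU→r5 ⇒ go  {2A/1Mu/1Ld/1B | 4r 1w}
  2. MUL→r5 ⇒ no(WAW)  {2A/1Mu/1Ld/1B | 4r 1w}
  3. BR ⇒ go  {2A/1Mu/1Ld/0B | 2r 1w}
  4. BR ⇒ no(FU)  {2A/1Mu/1Ld/0B | 2r 1w}
  5. ALU→r6 ⇒ go  {1A/1Mu/1Ld/0B | 0r 0w}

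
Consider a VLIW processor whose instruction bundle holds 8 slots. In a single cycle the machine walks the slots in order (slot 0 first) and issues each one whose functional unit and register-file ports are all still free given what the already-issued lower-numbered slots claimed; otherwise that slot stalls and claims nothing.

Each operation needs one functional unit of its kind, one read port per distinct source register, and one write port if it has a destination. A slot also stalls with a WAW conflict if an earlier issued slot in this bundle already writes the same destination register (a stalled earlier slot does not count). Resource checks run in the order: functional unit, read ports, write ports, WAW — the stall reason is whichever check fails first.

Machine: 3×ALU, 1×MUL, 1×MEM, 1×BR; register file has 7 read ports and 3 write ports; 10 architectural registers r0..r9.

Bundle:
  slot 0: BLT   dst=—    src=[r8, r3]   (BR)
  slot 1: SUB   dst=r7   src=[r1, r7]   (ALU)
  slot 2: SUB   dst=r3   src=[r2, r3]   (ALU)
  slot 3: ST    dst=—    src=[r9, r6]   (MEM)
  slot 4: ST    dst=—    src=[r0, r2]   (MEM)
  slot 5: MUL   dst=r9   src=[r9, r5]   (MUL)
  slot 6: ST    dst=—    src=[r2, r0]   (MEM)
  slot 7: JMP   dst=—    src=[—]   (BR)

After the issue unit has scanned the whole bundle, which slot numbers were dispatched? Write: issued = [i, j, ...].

issued = [0, 1, 2]

#0 BR src=r8,r3 dispatched  <A:3 Mu:1 Ld:1 B:0 rd:5 wr:3>
#1 ALU src=r1,r7 dispatched  <A:2 Mu:1 Ld:1 B:0 rd:3 wr:2>
#2 ALU src=r2,r3 dispatched  <A:1 Mu:1 Ld:1 B:0 rd:1 wr:1>
#3 MEM src=r9,r6 held:RD_PORT  <A:1 Mu:1 Ld:1 B:0 rd:1 wr:1>
#4 MEM src=r0,r2 held:RD_PORT  <A:1 Mu:1 Ld:1 B:0 rd:1 wr:1>
#5 MUL src=r9,r5 held:RD_PORT  <A:1 Mu:1 Ld:1 B:0 rd:1 wr:1>
#6 MEM src=r2,r0 held:RD_PORT  <A:1 Mu:1 Ld:1 B:0 rd:1 wr:1>
#7 BR src=- held:FU  <A:1 Mu:1 Ld:1 B:0 rd:1 wr:1>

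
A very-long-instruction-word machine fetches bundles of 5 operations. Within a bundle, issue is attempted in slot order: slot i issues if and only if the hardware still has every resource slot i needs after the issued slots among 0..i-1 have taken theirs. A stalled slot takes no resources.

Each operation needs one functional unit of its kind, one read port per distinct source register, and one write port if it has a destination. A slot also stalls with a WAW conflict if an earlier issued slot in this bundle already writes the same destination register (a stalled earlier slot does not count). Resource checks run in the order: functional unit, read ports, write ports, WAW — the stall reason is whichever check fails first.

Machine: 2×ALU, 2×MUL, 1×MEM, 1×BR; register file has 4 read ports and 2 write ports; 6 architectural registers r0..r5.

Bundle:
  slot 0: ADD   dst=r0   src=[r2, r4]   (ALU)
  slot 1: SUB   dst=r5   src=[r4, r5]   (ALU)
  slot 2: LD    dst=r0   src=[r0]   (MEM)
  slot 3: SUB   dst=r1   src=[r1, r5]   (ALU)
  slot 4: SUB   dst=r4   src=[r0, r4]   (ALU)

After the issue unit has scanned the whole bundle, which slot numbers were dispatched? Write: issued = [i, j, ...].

(0) want 1×ALU +2rd +1wr — yes → AL1|MU2|ME1|BR1|rd2|wr1
(1) want 1×ALU +2rd +1wr — yes → AL0|MU2|ME1|BR1|rd0|wr0
(2) want 1×MEM +1rd +1wr — RD_PORT → AL0|MU2|ME1|BR1|rd0|wr0
(3) want 1×ALU +2rd +1wr — FU → AL0|MU2|ME1|BR1|rd0|wr0
(4) want 1×ALU +2rd +1wr — FU → AL0|MU2|ME1|BR1|rd0|wr0

issued = [0, 1]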